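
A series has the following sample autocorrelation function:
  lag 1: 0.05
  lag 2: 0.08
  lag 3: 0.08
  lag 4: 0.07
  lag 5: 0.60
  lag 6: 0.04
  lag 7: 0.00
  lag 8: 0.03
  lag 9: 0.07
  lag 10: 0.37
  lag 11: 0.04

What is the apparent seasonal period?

5

The largest autocorrelation is r_5 = 0.60, with a weaker echo at lag 10 (0.37); the remaining lags stay at or below 0.08.
The dominant spike at lag 5 indicates a seasonal period of 5.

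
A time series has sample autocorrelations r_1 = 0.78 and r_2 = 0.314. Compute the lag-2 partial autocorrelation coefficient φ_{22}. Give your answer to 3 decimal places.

φ_{22} = (r_2 − r_1²) / (1 − r_1²)
r_1² = (0.78)² = 0.6084
Numerator = 0.314 − 0.6084 = -0.2944; denominator = 1 − 0.6084 = 0.3916
φ_{22} = -0.2944 / 0.3916 = -0.752

-0.752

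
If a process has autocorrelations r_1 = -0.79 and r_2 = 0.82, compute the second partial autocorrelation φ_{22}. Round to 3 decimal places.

φ_{22} = (r_2 − r_1²) / (1 − r_1²)
r_1² = (-0.79)² = 0.6241
Numerator = 0.82 − 0.6241 = 0.1959; denominator = 1 − 0.6241 = 0.3759
φ_{22} = 0.1959 / 0.3759 = 0.521

0.521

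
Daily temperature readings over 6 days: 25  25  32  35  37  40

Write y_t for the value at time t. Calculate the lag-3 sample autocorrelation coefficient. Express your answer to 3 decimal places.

Mean ȳ = (25 + 25 + 32 + 35 + 37 + 40)/6 = 32.3333
Deviations from mean: -7.3333, -7.3333, -0.3333, 2.6667, 4.6667, 7.6667
Numerator Σ_{t=1}^{3}(y_t−ȳ)(y_{t+3}−ȳ) = -56.3333
Denominator Σ(y_t−ȳ)² = 195.3333
r_3 = -56.3333 / 195.3333 = -0.288

-0.288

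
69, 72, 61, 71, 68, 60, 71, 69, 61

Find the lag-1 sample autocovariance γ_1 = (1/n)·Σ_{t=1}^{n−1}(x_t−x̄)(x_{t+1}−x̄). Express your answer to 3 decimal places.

Mean x̄ = (69 + 72 + 61 + 71 + 68 + 60 + 71 + 69 + 61)/9 = 66.8889
Σ_{t=1}^{8}(x_t−x̄)(x_{t+1}−x̄) = -78.6790
γ_1 = -78.6790 / 9 = -8.742

-8.742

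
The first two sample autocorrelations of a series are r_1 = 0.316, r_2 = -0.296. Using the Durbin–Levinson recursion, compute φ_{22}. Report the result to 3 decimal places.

-0.440

φ_{22} = (r_2 − r_1²) / (1 − r_1²)
r_1² = (0.316)² = 0.099856
Numerator = -0.296 − 0.0999 = -0.3959; denominator = 1 − 0.0999 = 0.9001
φ_{22} = -0.3959 / 0.9001 = -0.440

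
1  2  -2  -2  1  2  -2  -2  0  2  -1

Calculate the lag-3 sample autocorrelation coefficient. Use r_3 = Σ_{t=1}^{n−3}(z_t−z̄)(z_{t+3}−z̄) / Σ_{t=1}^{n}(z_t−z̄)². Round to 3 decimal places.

-0.139

Mean z̄ = (1 + 2 − 2 − 2 + 1 + 2 − 2 − 2 + 0 + 2 − 1)/11 = -0.0909
Numerator Σ_{t=1}^{8}(z_t−z̄)(z_{t+3}−z̄) = -4.2975
Denominator Σ(z_t−z̄)² = 30.9091
r_3 = -4.2975 / 30.9091 = -0.139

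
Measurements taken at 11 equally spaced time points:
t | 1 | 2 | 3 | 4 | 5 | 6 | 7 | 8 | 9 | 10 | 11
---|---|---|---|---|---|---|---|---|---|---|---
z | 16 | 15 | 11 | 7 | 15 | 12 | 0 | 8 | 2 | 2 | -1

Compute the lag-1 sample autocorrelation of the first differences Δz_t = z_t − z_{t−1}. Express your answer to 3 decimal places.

-0.512

First differences Δz: -1, -4, -4, 8, -3, -12, 8, -6, 0, -3
Mean of differences = -1.7000
Numerator Σ(Δz_t−Δz̄)(Δz_{t+1}−Δz̄) = -168.9900
Denominator Σ(Δz_t−Δz̄)² = 330.1000
r_1(Δz) = -168.9900 / 330.1000 = -0.512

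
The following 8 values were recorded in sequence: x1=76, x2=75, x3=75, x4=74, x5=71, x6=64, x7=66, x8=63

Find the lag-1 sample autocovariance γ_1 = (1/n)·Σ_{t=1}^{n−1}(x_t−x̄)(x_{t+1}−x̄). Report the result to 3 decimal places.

Mean x̄ = (76 + 75 + 75 + 74 + 71 + 64 + 66 + 63)/8 = 70.5000
Σ_{t=1}^{7}(x_t−x̄)(x_{t+1}−x̄) = 122.2500
γ_1 = 122.2500 / 8 = 15.281

15.281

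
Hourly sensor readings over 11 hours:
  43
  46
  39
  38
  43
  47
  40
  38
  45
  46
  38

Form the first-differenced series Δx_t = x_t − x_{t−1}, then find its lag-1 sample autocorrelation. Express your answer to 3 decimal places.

First differences Δx: 3, -7, -1, 5, 4, -7, -2, 7, 1, -8
Mean of differences = -0.5000
Numerator Σ(Δx_t−Δx̄)(Δx_{t+1}−Δx̄) = -28.2500
Denominator Σ(Δx_t−Δx̄)² = 264.5000
r_1(Δx) = -28.2500 / 264.5000 = -0.107

-0.107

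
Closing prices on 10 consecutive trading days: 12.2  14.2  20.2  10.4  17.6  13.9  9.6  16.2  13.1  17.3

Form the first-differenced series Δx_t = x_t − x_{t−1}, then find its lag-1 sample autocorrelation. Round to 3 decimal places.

First differences Δx: 2.0, 6.0, -9.8, 7.2, -3.7, -4.3, 6.6, -3.1, 4.2
Mean of differences = 0.5667
Numerator Σ(Δx_t−Δx̄)(Δx_{t+1}−Δx̄) = -189.6478
Denominator Σ(Δx_t−Δx̄)² = 287.9800
r_1(Δx) = -189.6478 / 287.9800 = -0.659

-0.659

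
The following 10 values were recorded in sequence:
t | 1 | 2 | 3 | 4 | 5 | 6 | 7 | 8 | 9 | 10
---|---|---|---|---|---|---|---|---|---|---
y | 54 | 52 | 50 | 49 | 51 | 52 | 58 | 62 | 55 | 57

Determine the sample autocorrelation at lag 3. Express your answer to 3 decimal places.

-0.135

Mean ȳ = (54 + 52 + 50 + 49 + 51 + 52 + 58 + 62 + 55 + 57)/10 = 54.0000
Numerator Σ_{t=1}^{7}(y_t−ȳ)(y_{t+3}−ȳ) = -20.0000
Denominator Σ(y_t−ȳ)² = 148.0000
r_3 = -20.0000 / 148.0000 = -0.135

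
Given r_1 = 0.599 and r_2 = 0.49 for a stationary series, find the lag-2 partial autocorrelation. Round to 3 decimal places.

φ_{22} = (r_2 − r_1²) / (1 − r_1²)
r_1² = (0.599)² = 0.358801
Numerator = 0.49 − 0.3588 = 0.1312; denominator = 1 − 0.3588 = 0.6412
φ_{22} = 0.1312 / 0.6412 = 0.205

0.205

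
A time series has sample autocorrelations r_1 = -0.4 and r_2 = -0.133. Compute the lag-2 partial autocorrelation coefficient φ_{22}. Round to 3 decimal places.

-0.349

φ_{22} = (r_2 − r_1²) / (1 − r_1²)
r_1² = (-0.4)² = 0.16
Numerator = -0.133 − 0.1600 = -0.2930; denominator = 1 − 0.1600 = 0.8400
φ_{22} = -0.2930 / 0.8400 = -0.349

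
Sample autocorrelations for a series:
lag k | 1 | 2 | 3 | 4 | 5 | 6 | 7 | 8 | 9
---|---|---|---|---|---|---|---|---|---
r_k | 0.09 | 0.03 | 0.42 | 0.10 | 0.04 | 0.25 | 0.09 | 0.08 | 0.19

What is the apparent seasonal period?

The largest autocorrelation is r_3 = 0.42, with weaker echoes at lags 6 (0.25) and 9 (0.19); the remaining lags stay at or below 0.10.
The dominant spike at lag 3 indicates a seasonal period of 3.

3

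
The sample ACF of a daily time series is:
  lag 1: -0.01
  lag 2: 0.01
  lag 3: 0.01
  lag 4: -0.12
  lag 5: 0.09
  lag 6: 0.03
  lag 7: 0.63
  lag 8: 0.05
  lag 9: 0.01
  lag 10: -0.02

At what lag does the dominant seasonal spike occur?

7

The largest autocorrelation is r_7 = 0.63; the remaining lags stay at or below 0.09.
The dominant spike at lag 7 indicates a seasonal period of 7.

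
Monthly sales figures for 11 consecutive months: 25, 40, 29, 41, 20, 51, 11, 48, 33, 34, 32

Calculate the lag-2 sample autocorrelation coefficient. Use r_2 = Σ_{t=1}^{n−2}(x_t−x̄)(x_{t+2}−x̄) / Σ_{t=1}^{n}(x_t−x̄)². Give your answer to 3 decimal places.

Mean x̄ = (25 + 40 + 29 + 41 + 20 + 51 + 11 + 48 + 33 + 34 + 32)/11 = 33.0909
Numerator Σ_{t=1}^{9}(x_t−x̄)(x_{t+2}−x̄) = 854.8017
Denominator Σ(x_t−x̄)² = 1396.9091
r_2 = 854.8017 / 1396.9091 = 0.612

0.612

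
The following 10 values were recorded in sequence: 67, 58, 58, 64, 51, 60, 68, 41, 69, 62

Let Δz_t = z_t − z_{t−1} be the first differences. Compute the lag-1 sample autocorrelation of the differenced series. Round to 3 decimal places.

-0.646

First differences Δz: -9, 0, 6, -13, 9, 8, -27, 28, -7
Mean of differences = -0.5556
Numerator Σ(Δz_t−Δz̄)(Δz_{t+1}−Δz̄) = -1285.1975
Denominator Σ(Δz_t−Δz̄)² = 1990.2222
r_1(Δz) = -1285.1975 / 1990.2222 = -0.646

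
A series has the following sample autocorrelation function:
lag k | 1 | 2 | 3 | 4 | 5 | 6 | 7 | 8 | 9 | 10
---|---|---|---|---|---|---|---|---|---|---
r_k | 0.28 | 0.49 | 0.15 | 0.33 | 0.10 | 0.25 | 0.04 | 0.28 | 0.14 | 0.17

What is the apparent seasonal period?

2

The largest autocorrelation is r_2 = 0.49, with a weaker echo at lag 4 (0.33); the remaining lags stay at or below 0.28.
The dominant spike at lag 2 indicates a seasonal period of 2.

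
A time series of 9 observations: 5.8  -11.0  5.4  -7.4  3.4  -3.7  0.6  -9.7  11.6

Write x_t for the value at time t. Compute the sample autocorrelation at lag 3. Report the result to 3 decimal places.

Mean x̄ = (5.8 − 11.0 + 5.4 − 7.4 + 3.4 − 3.7 + 0.6 − 9.7 + 11.6)/9 = -0.5556
Numerator Σ_{t=1}^{6}(x_t−x̄)(x_{t+3}−x̄) = -185.8437
Denominator Σ(x_t−x̄)² = 490.0422
r_3 = -185.8437 / 490.0422 = -0.379

-0.379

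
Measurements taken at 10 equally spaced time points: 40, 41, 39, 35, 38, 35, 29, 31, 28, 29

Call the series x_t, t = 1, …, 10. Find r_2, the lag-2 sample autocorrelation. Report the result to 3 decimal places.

Mean x̄ = (40 + 41 + 39 + 35 + 38 + 35 + 29 + 31 + 28 + 29)/10 = 34.5000
Numerator Σ_{t=1}^{8}(x_t−x̄)(x_{t+2}−x̄) = 78.0000
Denominator Σ(x_t−x̄)² = 220.5000
r_2 = 78.0000 / 220.5000 = 0.354

0.354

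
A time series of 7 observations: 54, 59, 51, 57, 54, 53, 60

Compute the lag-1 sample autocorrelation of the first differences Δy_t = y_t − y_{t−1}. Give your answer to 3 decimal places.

-0.590

First differences Δy: 5, -8, 6, -3, -1, 7
Mean of differences = 1.0000
Numerator Σ(Δy_t−Δȳ)(Δy_{t+1}−Δȳ) = -105.0000
Denominator Σ(Δy_t−Δȳ)² = 178.0000
r_1(Δy) = -105.0000 / 178.0000 = -0.590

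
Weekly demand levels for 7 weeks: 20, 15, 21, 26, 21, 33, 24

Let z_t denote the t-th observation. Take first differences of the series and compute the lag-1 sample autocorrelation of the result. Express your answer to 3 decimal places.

-0.616

First differences Δz: -5, 6, 5, -5, 12, -9
Mean of differences = 0.6667
Numerator Σ(Δz_t−Δz̄)(Δz_{t+1}−Δz̄) = -205.4444
Denominator Σ(Δz_t−Δz̄)² = 333.3333
r_1(Δz) = -205.4444 / 333.3333 = -0.616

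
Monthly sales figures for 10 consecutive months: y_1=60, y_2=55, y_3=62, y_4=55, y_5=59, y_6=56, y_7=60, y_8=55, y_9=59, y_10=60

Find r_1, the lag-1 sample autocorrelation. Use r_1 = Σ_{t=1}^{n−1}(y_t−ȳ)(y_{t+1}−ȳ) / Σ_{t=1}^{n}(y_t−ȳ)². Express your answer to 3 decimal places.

-0.751

Mean ȳ = (60 + 55 + 62 + 55 + 59 + 56 + 60 + 55 + 59 + 60)/10 = 58.1000
Numerator Σ_{t=1}^{9}(y_t−ȳ)(y_{t+1}−ȳ) = -45.7100
Denominator Σ(y_t−ȳ)² = 60.9000
r_1 = -45.7100 / 60.9000 = -0.751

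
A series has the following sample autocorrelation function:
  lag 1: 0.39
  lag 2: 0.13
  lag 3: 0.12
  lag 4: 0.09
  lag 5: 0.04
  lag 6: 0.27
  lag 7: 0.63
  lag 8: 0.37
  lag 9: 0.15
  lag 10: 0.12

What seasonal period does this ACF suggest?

The largest autocorrelation is r_7 = 0.63; the remaining lags stay at or below 0.39. The elevated value at lag 1 (0.39), dropping to 0.13 at lag 2, reflects decaying short-term dependence rather than seasonality.
The dominant spike at lag 7 indicates a seasonal period of 7.

7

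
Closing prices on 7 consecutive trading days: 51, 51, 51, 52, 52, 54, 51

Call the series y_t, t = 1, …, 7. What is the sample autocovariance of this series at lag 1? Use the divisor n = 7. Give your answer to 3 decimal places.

Mean ȳ = (51 + 51 + 51 + 52 + 52 + 54 + 51)/7 = 51.7143
Deviations: -0.7143, -0.7143, -0.7143, 0.2857, 0.2857, 2.2857, -0.7143
Σ_{t=1}^{6}(y_t−ȳ)(y_{t+1}−ȳ) = -0.0816
γ_1 = -0.0816 / 7 = -0.012

-0.012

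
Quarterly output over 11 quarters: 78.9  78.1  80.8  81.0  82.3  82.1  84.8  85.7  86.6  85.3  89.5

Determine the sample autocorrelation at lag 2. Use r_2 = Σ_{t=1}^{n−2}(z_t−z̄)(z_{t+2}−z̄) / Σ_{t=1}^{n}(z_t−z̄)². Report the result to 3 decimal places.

Mean z̄ = (78.9 + 78.1 + 80.8 + 81.0 + 82.3 + 82.1 + 84.8 + 85.7 + 86.6 + 85.3 + 89.5)/11 = 83.1909
Numerator Σ_{t=1}^{9}(z_t−z̄)(z_{t+2}−z̄) = 54.0480
Denominator Σ(z_t−z̄)² = 121.5891
r_2 = 54.0480 / 121.5891 = 0.445

0.445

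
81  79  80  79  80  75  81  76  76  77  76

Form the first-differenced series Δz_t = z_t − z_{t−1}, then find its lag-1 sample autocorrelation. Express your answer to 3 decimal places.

-0.770

First differences Δz: -2, 1, -1, 1, -5, 6, -5, 0, 1, -1
Mean of differences = -0.5000
Numerator Σ(Δz_t−Δz̄)(Δz_{t+1}−Δz̄) = -71.2500
Denominator Σ(Δz_t−Δz̄)² = 92.5000
r_1(Δz) = -71.2500 / 92.5000 = -0.770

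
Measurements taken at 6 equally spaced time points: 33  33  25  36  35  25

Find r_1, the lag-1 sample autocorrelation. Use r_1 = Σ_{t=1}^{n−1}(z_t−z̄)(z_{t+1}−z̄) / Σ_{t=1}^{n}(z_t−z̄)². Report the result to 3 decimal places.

Mean z̄ = (33 + 33 + 25 + 36 + 35 + 25)/6 = 31.1667
Deviations from mean: 1.8333, 1.8333, -6.1667, 4.8333, 3.8333, -6.1667
Numerator Σ_{t=1}^{5}(z_t−z̄)(z_{t+1}−z̄) = -42.8611
Denominator Σ(z_t−z̄)² = 120.8333
r_1 = -42.8611 / 120.8333 = -0.355

-0.355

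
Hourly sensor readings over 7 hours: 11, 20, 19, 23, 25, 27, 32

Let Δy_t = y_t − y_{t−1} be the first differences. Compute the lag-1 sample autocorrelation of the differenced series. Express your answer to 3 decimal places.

First differences Δy: 9, -1, 4, 2, 2, 5
Mean of differences = 3.5000
Numerator Σ(Δy_t−Δȳ)(Δy_{t+1}−Δȳ) = -27.7500
Denominator Σ(Δy_t−Δȳ)² = 57.5000
r_1(Δy) = -27.7500 / 57.5000 = -0.483

-0.483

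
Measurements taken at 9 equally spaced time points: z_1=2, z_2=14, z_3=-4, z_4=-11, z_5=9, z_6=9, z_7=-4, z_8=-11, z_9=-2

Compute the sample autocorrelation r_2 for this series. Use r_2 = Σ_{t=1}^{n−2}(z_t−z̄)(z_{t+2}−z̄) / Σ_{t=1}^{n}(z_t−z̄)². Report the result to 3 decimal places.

Mean z̄ = (2 + 14 − 4 − 11 + 9 + 9 − 4 − 11 − 2)/9 = 0.2222
Numerator Σ_{t=1}^{7}(z_t−z̄)(z_{t+2}−z̄) = -423.8765
Denominator Σ(z_t−z̄)² = 639.5556
r_2 = -423.8765 / 639.5556 = -0.663

-0.663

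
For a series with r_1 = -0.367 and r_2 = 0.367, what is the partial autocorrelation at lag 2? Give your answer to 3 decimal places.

0.268

φ_{22} = (r_2 − r_1²) / (1 − r_1²)
r_1² = (-0.367)² = 0.134689
Numerator = 0.367 − 0.1347 = 0.2323; denominator = 1 − 0.1347 = 0.8653
φ_{22} = 0.2323 / 0.8653 = 0.268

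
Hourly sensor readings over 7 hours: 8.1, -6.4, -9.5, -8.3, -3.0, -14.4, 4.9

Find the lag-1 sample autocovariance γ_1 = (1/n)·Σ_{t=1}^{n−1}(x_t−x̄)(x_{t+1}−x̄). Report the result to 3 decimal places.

-14.473

Mean x̄ = (8.1 − 6.4 − 9.5 − 8.3 − 3.0 − 14.4 + 4.9)/7 = -4.0857
Deviations: 12.1857, -2.3143, -5.4143, -4.2143, 1.0857, -10.3143, 8.9857
Σ_{t=1}^{6}(x_t−x̄)(x_{t+1}−x̄) = -101.3088
γ_1 = -101.3088 / 7 = -14.473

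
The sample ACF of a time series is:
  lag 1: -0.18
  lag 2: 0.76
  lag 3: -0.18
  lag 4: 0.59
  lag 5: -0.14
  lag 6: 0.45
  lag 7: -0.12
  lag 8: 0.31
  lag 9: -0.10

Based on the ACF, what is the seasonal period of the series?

2

The largest autocorrelation is r_2 = 0.76, with weaker echoes at lags 4 (0.59), 6 (0.45) and 8 (0.31); the remaining lags stay at or below -0.10.
The dominant spike at lag 2 indicates a seasonal period of 2.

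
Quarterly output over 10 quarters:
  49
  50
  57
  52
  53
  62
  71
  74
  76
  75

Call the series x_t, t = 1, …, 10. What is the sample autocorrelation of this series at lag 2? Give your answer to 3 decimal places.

Mean x̄ = (49 + 50 + 57 + 52 + 53 + 62 + 71 + 74 + 76 + 75)/10 = 61.9000
Numerator Σ_{t=1}^{8}(x_t−x̄)(x_{t+2}−x̄) = 430.6800
Denominator Σ(x_t−x̄)² = 1108.9000
r_2 = 430.6800 / 1108.9000 = 0.388

0.388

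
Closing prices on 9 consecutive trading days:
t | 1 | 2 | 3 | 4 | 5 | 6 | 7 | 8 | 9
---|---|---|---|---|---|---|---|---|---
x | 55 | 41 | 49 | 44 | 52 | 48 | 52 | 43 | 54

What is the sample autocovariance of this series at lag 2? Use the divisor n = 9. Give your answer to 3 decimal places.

Mean x̄ = (55 + 41 + 49 + 44 + 52 + 48 + 52 + 43 + 54)/9 = 48.6667
Σ_{t=1}^{7}(x_t−x̄)(x_{t+2}−x̄) = 74.7778
γ_2 = 74.7778 / 9 = 8.309

8.309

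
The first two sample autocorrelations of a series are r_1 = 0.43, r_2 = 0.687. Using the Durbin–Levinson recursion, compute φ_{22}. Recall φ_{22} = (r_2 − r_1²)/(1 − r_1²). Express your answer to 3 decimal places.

φ_{22} = (r_2 − r_1²) / (1 − r_1²)
r_1² = (0.43)² = 0.1849
Numerator = 0.687 − 0.1849 = 0.5021; denominator = 1 − 0.1849 = 0.8151
φ_{22} = 0.5021 / 0.8151 = 0.616

0.616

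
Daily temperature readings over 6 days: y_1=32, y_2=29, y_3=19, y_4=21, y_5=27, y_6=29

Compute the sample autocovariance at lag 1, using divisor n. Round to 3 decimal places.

Mean ȳ = (32 + 29 + 19 + 21 + 27 + 29)/6 = 26.1667
Deviations: 5.8333, 2.8333, -7.1667, -5.1667, 0.8333, 2.8333
Σ_{t=1}^{5}(y_t−ȳ)(y_{t+1}−ȳ) = 31.3056
γ_1 = 31.3056 / 6 = 5.218

5.218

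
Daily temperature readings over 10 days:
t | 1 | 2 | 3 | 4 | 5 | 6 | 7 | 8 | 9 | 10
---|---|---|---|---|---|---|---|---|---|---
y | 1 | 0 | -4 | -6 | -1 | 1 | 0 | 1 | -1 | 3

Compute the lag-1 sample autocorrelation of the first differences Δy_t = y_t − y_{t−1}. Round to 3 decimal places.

-0.012

First differences Δy: -1, -4, -2, 5, 2, -1, 1, -2, 4
Mean of differences = 0.2222
Numerator Σ(Δy_t−Δȳ)(Δy_{t+1}−Δȳ) = -0.8272
Denominator Σ(Δy_t−Δȳ)² = 71.5556
r_1(Δy) = -0.8272 / 71.5556 = -0.012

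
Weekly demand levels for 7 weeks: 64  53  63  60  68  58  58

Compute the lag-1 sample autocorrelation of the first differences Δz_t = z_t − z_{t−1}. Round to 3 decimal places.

-0.619

First differences Δz: -11, 10, -3, 8, -10, 0
Mean of differences = -1.0000
Numerator Σ(Δz_t−Δz̄)(Δz_{t+1}−Δz̄) = -240.0000
Denominator Σ(Δz_t−Δz̄)² = 388.0000
r_1(Δz) = -240.0000 / 388.0000 = -0.619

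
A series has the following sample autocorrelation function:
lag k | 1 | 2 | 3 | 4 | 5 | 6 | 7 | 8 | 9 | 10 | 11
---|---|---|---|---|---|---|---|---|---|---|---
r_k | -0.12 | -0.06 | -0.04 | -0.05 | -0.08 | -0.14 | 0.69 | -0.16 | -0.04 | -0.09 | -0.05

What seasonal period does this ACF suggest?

7

The largest autocorrelation is r_7 = 0.69; the remaining lags stay at or below -0.04.
The dominant spike at lag 7 indicates a seasonal period of 7.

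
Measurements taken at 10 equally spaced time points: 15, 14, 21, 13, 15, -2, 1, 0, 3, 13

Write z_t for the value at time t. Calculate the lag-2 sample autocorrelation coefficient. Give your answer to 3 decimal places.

0.322

Mean z̄ = (15 + 14 + 21 + 13 + 15 − 2 + 1 + 0 + 3 + 13)/10 = 9.3000
Numerator Σ_{t=1}^{8}(z_t−z̄)(z_{t+2}−z̄) = 184.6200
Denominator Σ(z_t−z̄)² = 574.1000
r_2 = 184.6200 / 574.1000 = 0.322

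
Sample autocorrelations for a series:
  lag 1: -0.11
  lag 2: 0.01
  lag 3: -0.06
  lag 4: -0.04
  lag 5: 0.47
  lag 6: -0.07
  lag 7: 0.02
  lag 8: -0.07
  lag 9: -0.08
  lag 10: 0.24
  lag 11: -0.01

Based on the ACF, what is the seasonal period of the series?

5

The largest autocorrelation is r_5 = 0.47, with a weaker echo at lag 10 (0.24); the remaining lags stay at or below 0.02.
The dominant spike at lag 5 indicates a seasonal period of 5.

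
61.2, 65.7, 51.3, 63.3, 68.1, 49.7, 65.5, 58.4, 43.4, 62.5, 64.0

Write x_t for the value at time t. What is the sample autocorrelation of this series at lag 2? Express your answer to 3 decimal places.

-0.340

Mean x̄ = (61.2 + 65.7 + 51.3 + 63.3 + 68.1 + 49.7 + 65.5 + 58.4 + 43.4 + 62.5 + 64.0)/11 = 59.3727
Numerator Σ_{t=1}^{9}(x_t−x̄)(x_{t+2}−x̄) = -210.2806
Denominator Σ(x_t−x̄)² = 618.5018
r_2 = -210.2806 / 618.5018 = -0.340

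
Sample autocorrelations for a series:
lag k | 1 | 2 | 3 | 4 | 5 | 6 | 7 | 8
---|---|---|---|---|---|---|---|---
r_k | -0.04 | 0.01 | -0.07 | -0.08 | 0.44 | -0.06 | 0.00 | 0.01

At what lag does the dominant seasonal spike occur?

5

The largest autocorrelation is r_5 = 0.44; the remaining lags stay at or below 0.01.
The dominant spike at lag 5 indicates a seasonal period of 5.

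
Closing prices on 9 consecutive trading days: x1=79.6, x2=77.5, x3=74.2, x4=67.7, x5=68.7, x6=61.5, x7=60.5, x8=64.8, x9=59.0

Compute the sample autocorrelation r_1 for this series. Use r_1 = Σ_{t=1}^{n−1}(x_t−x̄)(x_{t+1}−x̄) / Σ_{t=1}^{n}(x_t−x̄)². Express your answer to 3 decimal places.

Mean x̄ = (79.6 + 77.5 + 74.2 + 67.7 + 68.7 + 61.5 + 60.5 + 64.8 + 59.0)/9 = 68.1667
Numerator Σ_{t=1}^{8}(x_t−x̄)(x_{t+1}−x̄) = 264.1856
Denominator Σ(x_t−x̄)² = 453.3200
r_1 = 264.1856 / 453.3200 = 0.583

0.583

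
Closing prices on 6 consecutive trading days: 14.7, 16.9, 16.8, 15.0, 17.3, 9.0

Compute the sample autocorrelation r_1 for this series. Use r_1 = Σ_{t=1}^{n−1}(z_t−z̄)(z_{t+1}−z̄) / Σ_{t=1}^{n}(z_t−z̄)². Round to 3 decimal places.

-0.221

Mean z̄ = (14.7 + 16.9 + 16.8 + 15.0 + 17.3 + 9.0)/6 = 14.9500
Deviations from mean: -0.2500, 1.9500, 1.8500, 0.0500, 2.3500, -5.9500
Numerator Σ_{t=1}^{5}(z_t−z̄)(z_{t+1}−z̄) = -10.6525
Denominator Σ(z_t−z̄)² = 48.2150
r_1 = -10.6525 / 48.2150 = -0.221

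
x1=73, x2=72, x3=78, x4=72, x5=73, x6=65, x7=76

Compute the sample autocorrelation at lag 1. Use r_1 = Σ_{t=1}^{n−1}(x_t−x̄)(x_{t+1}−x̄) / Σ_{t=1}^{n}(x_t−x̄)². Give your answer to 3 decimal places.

Mean x̄ = (73 + 72 + 78 + 72 + 73 + 65 + 76)/7 = 72.7143
Deviations from mean: 0.2857, -0.7143, 5.2857, -0.7143, 0.2857, -7.7143, 3.2857
Σ(x_t−x̄)(x_{t+1}−x̄) = (-0.2041) + (-3.7755) + (-3.7755) + (-0.2041) + (-2.2041) + (-25.3469) = -35.5102
Denominator Σ(x_t−x̄)² = 99.4286
r_1 = -35.5102 / 99.4286 = -0.357

-0.357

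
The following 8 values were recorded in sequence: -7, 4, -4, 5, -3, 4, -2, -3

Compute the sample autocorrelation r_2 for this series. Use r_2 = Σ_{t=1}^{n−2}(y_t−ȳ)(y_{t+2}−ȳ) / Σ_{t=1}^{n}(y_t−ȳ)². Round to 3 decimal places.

Mean ȳ = (-7 + 4 − 4 + 5 − 3 + 4 − 2 − 3)/8 = -0.7500
Numerator Σ_{t=1}^{6}(y_t−ȳ)(y_{t+2}−ȳ) = 74.3750
Denominator Σ(y_t−ȳ)² = 139.5000
r_2 = 74.3750 / 139.5000 = 0.533

0.533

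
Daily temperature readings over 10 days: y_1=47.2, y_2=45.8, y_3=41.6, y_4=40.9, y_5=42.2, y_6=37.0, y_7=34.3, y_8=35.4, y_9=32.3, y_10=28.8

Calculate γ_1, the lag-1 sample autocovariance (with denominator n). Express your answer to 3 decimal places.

19.551

Mean ȳ = (47.2 + 45.8 + 41.6 + 40.9 + 42.2 + 37.0 + 34.3 + 35.4 + 32.3 + 28.8)/10 = 38.5500
Σ_{t=1}^{9}(y_t−ȳ)(y_{t+1}−ȳ) = 195.5125
γ_1 = 195.5125 / 10 = 19.551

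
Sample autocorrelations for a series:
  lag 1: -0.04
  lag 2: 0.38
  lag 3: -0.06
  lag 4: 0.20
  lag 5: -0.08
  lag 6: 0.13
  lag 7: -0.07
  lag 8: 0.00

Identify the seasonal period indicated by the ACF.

The largest autocorrelation is r_2 = 0.38, with a weaker echo at lag 4 (0.20); the remaining lags stay at or below 0.13.
The dominant spike at lag 2 indicates a seasonal period of 2.

2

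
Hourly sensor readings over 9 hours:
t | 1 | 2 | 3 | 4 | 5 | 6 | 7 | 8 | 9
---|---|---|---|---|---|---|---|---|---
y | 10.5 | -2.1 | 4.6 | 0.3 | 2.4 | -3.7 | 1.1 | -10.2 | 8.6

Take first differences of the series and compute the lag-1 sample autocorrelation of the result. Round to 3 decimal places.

-0.564

First differences Δy: -12.6, 6.7, -4.3, 2.1, -6.1, 4.8, -11.3, 18.8
Mean of differences = -0.2375
Numerator Σ(Δy_t−Δȳ)(Δy_{t+1}−Δȳ) = -433.0102
Denominator Σ(Δy_t−Δȳ)² = 767.4788
r_1(Δy) = -433.0102 / 767.4788 = -0.564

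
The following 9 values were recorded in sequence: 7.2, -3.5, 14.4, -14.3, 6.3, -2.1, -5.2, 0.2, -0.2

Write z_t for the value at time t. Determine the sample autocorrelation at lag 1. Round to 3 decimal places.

-0.684

Mean z̄ = (7.2 − 3.5 + 14.4 − 14.3 + 6.3 − 2.1 − 5.2 + 0.2 − 0.2)/9 = 0.3111
Numerator Σ_{t=1}^{8}(z_t−z̄)(z_{t+1}−z̄) = -373.7901
Denominator Σ(z_t−z̄)² = 546.2889
r_1 = -373.7901 / 546.2889 = -0.684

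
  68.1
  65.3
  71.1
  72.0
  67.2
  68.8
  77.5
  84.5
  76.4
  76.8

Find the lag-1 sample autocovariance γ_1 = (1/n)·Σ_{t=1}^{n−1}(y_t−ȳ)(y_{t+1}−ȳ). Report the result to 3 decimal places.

16.896

Mean ȳ = (68.1 + 65.3 + 71.1 + 72.0 + 67.2 + 68.8 + 77.5 + 84.5 + 76.4 + 76.8)/10 = 72.7700
Σ_{t=1}^{9}(y_t−ȳ)(y_{t+1}−ȳ) = 168.9611
γ_1 = 168.9611 / 10 = 16.896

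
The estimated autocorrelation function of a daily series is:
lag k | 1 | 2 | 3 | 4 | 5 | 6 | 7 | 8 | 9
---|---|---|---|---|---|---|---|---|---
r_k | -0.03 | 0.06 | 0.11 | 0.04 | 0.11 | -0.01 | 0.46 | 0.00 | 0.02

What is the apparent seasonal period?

The largest autocorrelation is r_7 = 0.46; the remaining lags stay at or below 0.11.
The dominant spike at lag 7 indicates a seasonal period of 7.

7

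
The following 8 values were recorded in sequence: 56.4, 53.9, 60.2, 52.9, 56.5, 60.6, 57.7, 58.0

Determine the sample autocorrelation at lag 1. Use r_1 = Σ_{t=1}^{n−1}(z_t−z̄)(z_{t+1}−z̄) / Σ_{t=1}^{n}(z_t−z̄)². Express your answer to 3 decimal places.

Mean z̄ = (56.4 + 53.9 + 60.2 + 52.9 + 56.5 + 60.6 + 57.7 + 58.0)/8 = 57.0250
Σ(z_t−z̄)(z_{t+1}−z̄) = (1.9531) + (-9.9219) + (-13.0969) + (2.1656) + (-1.8769) + (2.4131) + (0.6581) = -17.7056
Denominator Σ(z_t−z̄)² = 51.7150
r_1 = -17.7056 / 51.7150 = -0.342

-0.342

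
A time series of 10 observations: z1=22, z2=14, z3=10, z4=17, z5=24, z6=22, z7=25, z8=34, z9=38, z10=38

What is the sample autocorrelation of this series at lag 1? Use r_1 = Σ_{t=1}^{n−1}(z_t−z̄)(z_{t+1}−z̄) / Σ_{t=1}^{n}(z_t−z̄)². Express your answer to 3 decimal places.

Mean z̄ = (22 + 14 + 10 + 17 + 24 + 22 + 25 + 34 + 38 + 38)/10 = 24.4000
Numerator Σ_{t=1}^{9}(z_t−z̄)(z_{t+1}−z̄) = 605.0400
Denominator Σ(z_t−z̄)² = 844.4000
r_1 = 605.0400 / 844.4000 = 0.717

0.717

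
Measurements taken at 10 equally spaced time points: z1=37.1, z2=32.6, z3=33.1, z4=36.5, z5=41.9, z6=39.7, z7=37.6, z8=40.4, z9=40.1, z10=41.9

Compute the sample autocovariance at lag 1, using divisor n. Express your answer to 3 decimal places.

5.122

Mean z̄ = (37.1 + 32.6 + 33.1 + 36.5 + 41.9 + 39.7 + 37.6 + 40.4 + 40.1 + 41.9)/10 = 38.0900
Σ_{t=1}^{9}(z_t−z̄)(z_{t+1}−z̄) = 51.2209
γ_1 = 51.2209 / 10 = 5.122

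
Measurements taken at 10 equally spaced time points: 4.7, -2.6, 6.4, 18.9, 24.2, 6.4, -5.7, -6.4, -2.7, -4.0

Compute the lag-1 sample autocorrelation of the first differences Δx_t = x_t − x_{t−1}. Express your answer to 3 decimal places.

First differences Δx: -7.3, 9.0, 12.5, 5.3, -17.8, -12.1, -0.7, 3.7, -1.3
Mean of differences = -0.9667
Numerator Σ(Δx_t−Δx̄)(Δx_{t+1}−Δx̄) = 234.1289
Denominator Σ(Δx_t−Δx̄)² = 789.3400
r_1(Δx) = 234.1289 / 789.3400 = 0.297

0.297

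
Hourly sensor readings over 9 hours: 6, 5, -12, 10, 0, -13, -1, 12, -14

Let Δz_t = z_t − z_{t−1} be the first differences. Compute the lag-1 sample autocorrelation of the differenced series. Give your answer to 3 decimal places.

First differences Δz: -1, -17, 22, -10, -13, 12, 13, -26
Mean of differences = -2.5000
Numerator Σ(Δz_t−Δz̄)(Δz_{t+1}−Δz̄) = -773.7500
Denominator Σ(Δz_t−Δz̄)² = 1982.0000
r_1(Δz) = -773.7500 / 1982.0000 = -0.390

-0.390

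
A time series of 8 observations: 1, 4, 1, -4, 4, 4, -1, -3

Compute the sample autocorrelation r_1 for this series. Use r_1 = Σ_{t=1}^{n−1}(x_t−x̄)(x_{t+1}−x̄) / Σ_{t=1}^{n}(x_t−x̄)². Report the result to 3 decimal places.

-0.050

Mean x̄ = (1 + 4 + 1 − 4 + 4 + 4 − 1 − 3)/8 = 0.7500
Deviations from mean: 0.2500, 3.2500, 0.2500, -4.7500, 3.2500, 3.2500, -1.7500, -3.7500
Σ(x_t−x̄)(x_{t+1}−x̄) = (0.8125) + (0.8125) + (-1.1875) + (-15.4375) + (10.5625) + (-5.6875) + (6.5625) = -3.5625
Denominator Σ(x_t−x̄)² = 71.5000
r_1 = -3.5625 / 71.5000 = -0.050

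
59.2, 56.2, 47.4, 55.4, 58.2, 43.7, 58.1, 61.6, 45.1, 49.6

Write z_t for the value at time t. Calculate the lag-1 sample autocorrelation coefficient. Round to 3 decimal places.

Mean z̄ = (59.2 + 56.2 + 47.4 + 55.4 + 58.2 + 43.7 + 58.1 + 61.6 + 45.1 + 49.6)/10 = 53.4500
Numerator Σ_{t=1}^{9}(z_t−z̄)(z_{t+1}−z̄) = -93.0175
Denominator Σ(z_t−z̄)² = 371.2450
r_1 = -93.0175 / 371.2450 = -0.251

-0.251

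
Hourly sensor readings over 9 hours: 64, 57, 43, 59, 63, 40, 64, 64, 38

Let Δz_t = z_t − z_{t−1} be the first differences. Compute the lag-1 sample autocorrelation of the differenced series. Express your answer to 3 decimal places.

-0.313

First differences Δz: -7, -14, 16, 4, -23, 24, 0, -26
Mean of differences = -3.2500
Numerator Σ(Δz_t−Δz̄)(Δz_{t+1}−Δz̄) = -693.8125
Denominator Σ(Δz_t−Δz̄)² = 2213.5000
r_1(Δz) = -693.8125 / 2213.5000 = -0.313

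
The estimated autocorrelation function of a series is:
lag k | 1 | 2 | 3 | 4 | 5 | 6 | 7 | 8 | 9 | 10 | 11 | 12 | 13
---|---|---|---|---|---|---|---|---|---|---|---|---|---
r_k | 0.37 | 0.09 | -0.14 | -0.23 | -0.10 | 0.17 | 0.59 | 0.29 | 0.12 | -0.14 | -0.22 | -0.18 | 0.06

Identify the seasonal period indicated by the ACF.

The largest autocorrelation is r_7 = 0.59; the remaining lags stay at or below 0.37. The elevated value at lag 1 (0.37), dropping to 0.09 at lag 2, reflects decaying short-term dependence rather than seasonality.
The dominant spike at lag 7 indicates a seasonal period of 7.

7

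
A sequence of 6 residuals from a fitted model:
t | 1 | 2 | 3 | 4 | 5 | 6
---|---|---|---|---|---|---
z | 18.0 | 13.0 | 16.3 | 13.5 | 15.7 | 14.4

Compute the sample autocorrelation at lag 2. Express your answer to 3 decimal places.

0.492

Mean z̄ = (18.0 + 13.0 + 16.3 + 13.5 + 15.7 + 14.4)/6 = 15.1500
Deviations from mean: 2.8500, -2.1500, 1.1500, -1.6500, 0.5500, -0.7500
Σ(z_t−z̄)(z_{t+2}−z̄) = (3.2775) + (3.5475) + (0.6325) + (1.2375) = 8.6950
Denominator Σ(z_t−z̄)² = 17.6550
r_2 = 8.6950 / 17.6550 = 0.492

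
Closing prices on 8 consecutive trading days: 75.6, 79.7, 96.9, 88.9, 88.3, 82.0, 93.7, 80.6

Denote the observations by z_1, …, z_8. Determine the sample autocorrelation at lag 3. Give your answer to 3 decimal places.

-0.201

Mean z̄ = (75.6 + 79.7 + 96.9 + 88.9 + 88.3 + 82.0 + 93.7 + 80.6)/8 = 85.7125
Numerator Σ_{t=1}^{5}(z_t−z̄)(z_{t+3}−z̄) = -77.0930
Denominator Σ(z_t−z̄)² = 384.1488
r_3 = -77.0930 / 384.1488 = -0.201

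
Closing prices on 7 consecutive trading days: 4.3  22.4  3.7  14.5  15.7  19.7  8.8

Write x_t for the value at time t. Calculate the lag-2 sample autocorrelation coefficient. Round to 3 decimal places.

0.208

Mean x̄ = (4.3 + 22.4 + 3.7 + 14.5 + 15.7 + 19.7 + 8.8)/7 = 12.7286
Σ(x_t−x̄)(x_{t+2}−x̄) = (76.0980) + (17.1322) + (-26.8278) + (12.3494) + (-11.6735) = 67.0784
Denominator Σ(x_t−x̄)² = 322.0943
r_2 = 67.0784 / 322.0943 = 0.208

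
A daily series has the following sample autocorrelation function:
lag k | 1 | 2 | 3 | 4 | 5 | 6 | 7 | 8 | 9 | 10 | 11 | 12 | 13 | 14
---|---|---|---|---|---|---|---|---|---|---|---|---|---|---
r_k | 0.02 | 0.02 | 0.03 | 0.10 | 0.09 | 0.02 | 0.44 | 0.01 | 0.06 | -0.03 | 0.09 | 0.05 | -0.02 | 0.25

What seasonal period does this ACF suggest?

7

The largest autocorrelation is r_7 = 0.44, with a weaker echo at lag 14 (0.25); the remaining lags stay at or below 0.10.
The dominant spike at lag 7 indicates a seasonal period of 7.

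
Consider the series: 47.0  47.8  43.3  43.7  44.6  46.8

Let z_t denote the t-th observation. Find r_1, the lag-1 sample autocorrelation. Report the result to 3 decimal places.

Mean z̄ = (47.0 + 47.8 + 43.3 + 43.7 + 44.6 + 46.8)/6 = 45.5333
Deviations from mean: 1.4667, 2.2667, -2.2333, -1.8333, -0.9333, 1.2667
Σ(z_t−z̄)(z_{t+1}−z̄) = (3.3244) + (-5.0622) + (4.0944) + (1.7111) + (-1.1822) = 2.8856
Denominator Σ(z_t−z̄)² = 18.1133
r_1 = 2.8856 / 18.1133 = 0.159

0.159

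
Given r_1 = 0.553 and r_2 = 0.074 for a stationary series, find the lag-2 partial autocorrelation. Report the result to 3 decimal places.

-0.334

φ_{22} = (r_2 − r_1²) / (1 − r_1²)
r_1² = (0.553)² = 0.305809
Numerator = 0.074 − 0.3058 = -0.2318; denominator = 1 − 0.3058 = 0.6942
φ_{22} = -0.2318 / 0.6942 = -0.334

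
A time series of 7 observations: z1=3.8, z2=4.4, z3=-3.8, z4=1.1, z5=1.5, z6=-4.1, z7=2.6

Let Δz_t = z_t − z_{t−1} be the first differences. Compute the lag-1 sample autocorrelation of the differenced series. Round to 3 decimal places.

-0.504

First differences Δz: 0.6, -8.2, 4.9, 0.4, -5.6, 6.7
Mean of differences = -0.2000
Numerator Σ(Δz_t−Δz̄)(Δz_{t+1}−Δz̄) = -84.6400
Denominator Σ(Δz_t−Δz̄)² = 167.7800
r_1(Δz) = -84.6400 / 167.7800 = -0.504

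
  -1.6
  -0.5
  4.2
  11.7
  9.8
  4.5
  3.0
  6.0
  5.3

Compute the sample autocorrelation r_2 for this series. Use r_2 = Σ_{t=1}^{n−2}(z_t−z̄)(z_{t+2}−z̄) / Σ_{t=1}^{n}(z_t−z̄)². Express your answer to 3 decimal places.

Mean z̄ = (-1.6 − 0.5 + 4.2 + 11.7 + 9.8 + 4.5 + 3.0 + 6.0 + 5.3)/9 = 4.7111
Σ(z_t−z̄)(z_{t+2}−z̄) = (3.2257) + (-36.4199) + (-2.6010) + (-1.4754) + (-8.7077) + (-0.2721) + (-1.0077) = -47.2580
Denominator Σ(z_t−z̄)² = 146.9689
r_2 = -47.2580 / 146.9689 = -0.322

-0.322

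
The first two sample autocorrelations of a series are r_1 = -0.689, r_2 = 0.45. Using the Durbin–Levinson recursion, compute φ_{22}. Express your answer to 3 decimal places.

φ_{22} = (r_2 − r_1²) / (1 − r_1²)
r_1² = (-0.689)² = 0.474721
Numerator = 0.45 − 0.4747 = -0.0247; denominator = 1 − 0.4747 = 0.5253
φ_{22} = -0.0247 / 0.5253 = -0.047

-0.047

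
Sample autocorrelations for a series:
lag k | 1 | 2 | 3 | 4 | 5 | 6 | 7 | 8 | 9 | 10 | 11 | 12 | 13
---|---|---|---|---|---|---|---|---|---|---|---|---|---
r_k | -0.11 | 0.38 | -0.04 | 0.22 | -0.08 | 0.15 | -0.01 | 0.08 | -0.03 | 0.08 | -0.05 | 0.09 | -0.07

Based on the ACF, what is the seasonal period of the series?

2

The largest autocorrelation is r_2 = 0.38, with weaker echoes at lags 4 (0.22) and 6 (0.15); the remaining lags stay at or below 0.09.
The dominant spike at lag 2 indicates a seasonal period of 2.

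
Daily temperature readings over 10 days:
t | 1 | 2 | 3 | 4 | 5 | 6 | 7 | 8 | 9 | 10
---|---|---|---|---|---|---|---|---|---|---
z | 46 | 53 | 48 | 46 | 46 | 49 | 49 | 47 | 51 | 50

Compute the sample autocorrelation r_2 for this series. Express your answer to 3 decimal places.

Mean z̄ = (46 + 53 + 48 + 46 + 46 + 49 + 49 + 47 + 51 + 50)/10 = 48.5000
Numerator Σ_{t=1}^{8}(z_t−z̄)(z_{t+2}−z̄) = -13.0000
Denominator Σ(z_t−z̄)² = 50.5000
r_2 = -13.0000 / 50.5000 = -0.257

-0.257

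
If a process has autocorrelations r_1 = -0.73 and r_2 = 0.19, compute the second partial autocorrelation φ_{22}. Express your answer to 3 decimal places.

φ_{22} = (r_2 − r_1²) / (1 − r_1²)
r_1² = (-0.73)² = 0.5329
Numerator = 0.19 − 0.5329 = -0.3429; denominator = 1 − 0.5329 = 0.4671
φ_{22} = -0.3429 / 0.4671 = -0.734

-0.734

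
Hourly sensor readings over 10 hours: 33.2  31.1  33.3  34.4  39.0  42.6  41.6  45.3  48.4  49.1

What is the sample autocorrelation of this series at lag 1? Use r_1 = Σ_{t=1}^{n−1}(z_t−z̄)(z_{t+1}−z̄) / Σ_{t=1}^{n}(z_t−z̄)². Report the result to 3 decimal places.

Mean z̄ = (33.2 + 31.1 + 33.3 + 34.4 + 39.0 + 42.6 + 41.6 + 45.3 + 48.4 + 49.1)/10 = 39.8000
Numerator Σ_{t=1}^{9}(z_t−z̄)(z_{t+1}−z̄) = 293.3700
Denominator Σ(z_t−z̄)² = 393.0800
r_1 = 293.3700 / 393.0800 = 0.746

0.746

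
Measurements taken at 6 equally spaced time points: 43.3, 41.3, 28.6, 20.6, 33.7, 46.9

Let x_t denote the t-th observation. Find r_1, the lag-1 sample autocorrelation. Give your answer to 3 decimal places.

0.238

Mean x̄ = (43.3 + 41.3 + 28.6 + 20.6 + 33.7 + 46.9)/6 = 35.7333
Deviations from mean: 7.5667, 5.5667, -7.1333, -15.1333, -2.0333, 11.1667
Σ(x_t−x̄)(x_{t+1}−x̄) = (42.1211) + (-39.7089) + (107.9511) + (30.7711) + (-22.7056) = 118.4289
Denominator Σ(x_t−x̄)² = 496.9733
r_1 = 118.4289 / 496.9733 = 0.238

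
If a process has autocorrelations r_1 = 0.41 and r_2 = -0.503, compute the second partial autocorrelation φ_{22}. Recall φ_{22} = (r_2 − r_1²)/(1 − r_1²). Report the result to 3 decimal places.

-0.807

φ_{22} = (r_2 − r_1²) / (1 − r_1²)
r_1² = (0.41)² = 0.1681
Numerator = -0.503 − 0.1681 = -0.6711; denominator = 1 − 0.1681 = 0.8319
φ_{22} = -0.6711 / 0.8319 = -0.807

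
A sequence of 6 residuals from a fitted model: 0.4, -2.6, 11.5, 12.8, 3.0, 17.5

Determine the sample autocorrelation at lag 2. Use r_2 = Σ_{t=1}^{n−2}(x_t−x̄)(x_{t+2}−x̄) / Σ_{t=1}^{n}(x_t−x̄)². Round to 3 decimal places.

Mean x̄ = (0.4 − 2.6 + 11.5 + 12.8 + 3.0 + 17.5)/6 = 7.1000
Deviations from mean: -6.7000, -9.7000, 4.4000, 5.7000, -4.1000, 10.4000
Σ(x_t−x̄)(x_{t+2}−x̄) = (-29.4800) + (-55.2900) + (-18.0400) + (59.2800) = -43.5300
Denominator Σ(x_t−x̄)² = 315.8000
r_2 = -43.5300 / 315.8000 = -0.138

-0.138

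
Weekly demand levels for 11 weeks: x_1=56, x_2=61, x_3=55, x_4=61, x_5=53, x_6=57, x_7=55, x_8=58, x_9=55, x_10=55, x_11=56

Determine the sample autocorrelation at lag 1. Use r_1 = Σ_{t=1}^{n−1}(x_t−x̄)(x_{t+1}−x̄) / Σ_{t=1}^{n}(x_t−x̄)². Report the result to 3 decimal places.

-0.550

Mean x̄ = (56 + 61 + 55 + 61 + 53 + 57 + 55 + 58 + 55 + 55 + 56)/11 = 56.5455
Numerator Σ_{t=1}^{10}(x_t−x̄)(x_{t+1}−x̄) = -35.5702
Denominator Σ(x_t−x̄)² = 64.7273
r_1 = -35.5702 / 64.7273 = -0.550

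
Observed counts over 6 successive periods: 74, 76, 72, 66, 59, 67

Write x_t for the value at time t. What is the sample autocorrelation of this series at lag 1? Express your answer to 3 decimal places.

Mean x̄ = (74 + 76 + 72 + 66 + 59 + 67)/6 = 69.0000
Σ(x_t−x̄)(x_{t+1}−x̄) = (35.0000) + (21.0000) + (-9.0000) + (30.0000) + (20.0000) = 97.0000
Denominator Σ(x_t−x̄)² = 196.0000
r_1 = 97.0000 / 196.0000 = 0.495

0.495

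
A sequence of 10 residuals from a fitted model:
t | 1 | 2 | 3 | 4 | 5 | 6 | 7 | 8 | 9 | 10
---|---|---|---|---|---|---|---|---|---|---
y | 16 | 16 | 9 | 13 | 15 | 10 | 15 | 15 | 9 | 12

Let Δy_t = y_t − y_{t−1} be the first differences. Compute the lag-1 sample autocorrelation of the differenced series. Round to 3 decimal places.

First differences Δy: 0, -7, 4, 2, -5, 5, 0, -6, 3
Mean of differences = -0.4444
Numerator Σ(Δy_t−Δȳ)(Δy_{t+1}−Δȳ) = -76.3086
Denominator Σ(Δy_t−Δȳ)² = 162.2222
r_1(Δy) = -76.3086 / 162.2222 = -0.470

-0.470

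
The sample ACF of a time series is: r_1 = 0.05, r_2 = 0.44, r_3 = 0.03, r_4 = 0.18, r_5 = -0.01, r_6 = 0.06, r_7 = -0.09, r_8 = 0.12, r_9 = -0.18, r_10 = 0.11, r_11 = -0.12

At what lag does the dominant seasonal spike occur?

The largest autocorrelation is r_2 = 0.44, with a weaker echo at lag 4 (0.18); the remaining lags stay at or below 0.12.
The dominant spike at lag 2 indicates a seasonal period of 2.

2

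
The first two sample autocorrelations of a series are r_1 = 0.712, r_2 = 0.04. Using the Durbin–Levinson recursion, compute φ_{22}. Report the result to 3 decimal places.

-0.947

φ_{22} = (r_2 − r_1²) / (1 − r_1²)
r_1² = (0.712)² = 0.506944
Numerator = 0.04 − 0.5069 = -0.4669; denominator = 1 − 0.5069 = 0.4931
φ_{22} = -0.4669 / 0.4931 = -0.947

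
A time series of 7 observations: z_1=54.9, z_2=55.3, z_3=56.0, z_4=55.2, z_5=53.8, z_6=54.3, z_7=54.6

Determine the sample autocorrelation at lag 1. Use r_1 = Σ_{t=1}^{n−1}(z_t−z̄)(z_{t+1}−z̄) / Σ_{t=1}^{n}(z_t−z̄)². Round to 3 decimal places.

Mean z̄ = (54.9 + 55.3 + 56.0 + 55.2 + 53.8 + 54.3 + 54.6)/7 = 54.8714
Numerator Σ_{t=1}^{6}(z_t−z̄)(z_{t+1}−z̄) = 1.2820
Denominator Σ(z_t−z̄)² = 3.1143
r_1 = 1.2820 / 3.1143 = 0.412

0.412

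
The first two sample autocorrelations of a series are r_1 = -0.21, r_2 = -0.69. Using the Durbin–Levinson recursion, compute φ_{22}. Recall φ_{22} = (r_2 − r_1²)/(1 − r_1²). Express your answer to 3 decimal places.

φ_{22} = (r_2 − r_1²) / (1 − r_1²)
r_1² = (-0.21)² = 0.0441
Numerator = -0.69 − 0.0441 = -0.7341; denominator = 1 − 0.0441 = 0.9559
φ_{22} = -0.7341 / 0.9559 = -0.768

-0.768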